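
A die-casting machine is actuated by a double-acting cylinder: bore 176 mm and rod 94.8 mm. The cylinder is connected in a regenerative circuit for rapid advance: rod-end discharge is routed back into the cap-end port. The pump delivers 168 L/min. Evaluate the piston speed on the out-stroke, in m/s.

In regeneration the rod-end outflow joins the pump flow into the cap end, so the net volume the pump must supply per unit advance equals the rod cross-section area.
Rod cross-section A_rod = π/4 × (94.8 mm)² = 7058 mm^2
v = Q_pump / A_rod

v ≈ 0.397 m/s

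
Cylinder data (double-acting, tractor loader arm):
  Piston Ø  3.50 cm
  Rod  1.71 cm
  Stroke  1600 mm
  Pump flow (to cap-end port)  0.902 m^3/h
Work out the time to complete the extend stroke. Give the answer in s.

Cap-side area A_cap = π/4 × (3.50 cm)² = 9.621 cm^2
Swept volume V = A × L; t = V / Q = A·L / Q

t ≈ 6.14 s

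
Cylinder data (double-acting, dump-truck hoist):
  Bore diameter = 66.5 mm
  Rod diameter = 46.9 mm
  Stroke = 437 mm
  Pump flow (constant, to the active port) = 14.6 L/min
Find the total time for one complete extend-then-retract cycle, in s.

t ≈ 9.37 s

Cap-side area A_cap = π/4 × (66.5 mm)² = 3473 mm^2
Rod-side annular area A_ann = π/4 × (66.5² − 46.9²) = 1746 mm^2
t_ext = A_cap·L/Q = 6.238 s
t_ret = A_ann·L/Q = 3.135 s
t_cycle = t_ext + t_ret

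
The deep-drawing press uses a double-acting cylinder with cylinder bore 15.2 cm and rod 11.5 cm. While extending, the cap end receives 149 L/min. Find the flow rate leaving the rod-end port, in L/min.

Q_out ≈ 63.7 L/min

Cap-side area A_cap = π/4 × (15.2 cm)² = 181.5 cm^2
Rod-side annular area A_ann = π/4 × (15.2² − 11.5²) = 77.59 cm^2
Piston speed v = Q_in/A_cap; rod-end outflow Q_out = v × A_ann = Q_in × A_ann/A_cap.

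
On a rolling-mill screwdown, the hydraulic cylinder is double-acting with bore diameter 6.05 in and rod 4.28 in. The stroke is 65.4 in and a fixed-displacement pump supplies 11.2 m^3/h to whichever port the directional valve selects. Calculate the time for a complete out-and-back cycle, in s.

Cap-side area A_cap = π/4 × (6.05 in)² = 28.75 in^2
Rod-side annular area A_ann = π/4 × (6.05² − 4.28²) = 14.36 in^2
t_ext = A_cap·L/Q = 9.903 s
t_ret = A_ann·L/Q = 4.947 s
t_cycle = t_ext + t_ret

t ≈ 14.8 s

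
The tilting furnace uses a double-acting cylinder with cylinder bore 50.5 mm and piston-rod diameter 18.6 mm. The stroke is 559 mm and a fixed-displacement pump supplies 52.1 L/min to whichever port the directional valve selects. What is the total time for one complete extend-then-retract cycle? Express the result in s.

Cap-side area A_cap = π/4 × (50.5 mm)² = 2003 mm^2
Rod-side annular area A_ann = π/4 × (50.5² − 18.6²) = 1731 mm^2
t_ext = A_cap·L/Q = 1.289 s
t_ret = A_ann·L/Q = 1.115 s
t_cycle = t_ext + t_ret

t ≈ 2.40 s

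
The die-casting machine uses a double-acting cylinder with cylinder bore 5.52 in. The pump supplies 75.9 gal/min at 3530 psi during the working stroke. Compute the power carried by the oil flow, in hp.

Hydraulic power = P × Q

W ≈ 156 hp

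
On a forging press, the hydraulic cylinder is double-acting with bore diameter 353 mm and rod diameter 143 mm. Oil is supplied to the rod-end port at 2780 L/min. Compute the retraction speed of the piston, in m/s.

v ≈ 0.566 m/s

Rod-side annular area A_ann = π/4 × (353² − 143²) = 81810 mm^2
Flow into the rod-end port fills the annular volume.
v = Q / A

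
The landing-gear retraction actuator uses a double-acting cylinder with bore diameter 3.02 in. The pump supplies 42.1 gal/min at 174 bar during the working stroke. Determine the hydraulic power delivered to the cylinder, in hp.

W ≈ 62.0 hp

Hydraulic power = P × Q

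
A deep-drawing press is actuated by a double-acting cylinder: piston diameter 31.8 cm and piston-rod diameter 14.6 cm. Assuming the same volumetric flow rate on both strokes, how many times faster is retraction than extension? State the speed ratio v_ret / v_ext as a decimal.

v_ret/v_ext ≈ 1.27

Cap-side area A_cap = π/4 × (31.8 cm)² = 794.2 cm^2
Rod-side annular area A_ann = π/4 × (31.8² − 14.6²) = 626.8 cm^2
For equal Q, v ∝ 1/A, so v_ret/v_ext = A_cap/A_ann.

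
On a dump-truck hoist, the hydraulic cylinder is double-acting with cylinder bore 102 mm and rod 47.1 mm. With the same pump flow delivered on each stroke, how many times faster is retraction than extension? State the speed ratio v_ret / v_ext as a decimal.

v_ret/v_ext ≈ 1.27

Cap-side area A_cap = π/4 × (102 mm)² = 8171 mm^2
Rod-side annular area A_ann = π/4 × (102² − 47.1²) = 6429 mm^2
For equal Q, v ∝ 1/A, so v_ret/v_ext = A_cap/A_ann.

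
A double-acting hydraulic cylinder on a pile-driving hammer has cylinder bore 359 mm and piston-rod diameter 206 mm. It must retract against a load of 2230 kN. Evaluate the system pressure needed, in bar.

P ≈ 328 bar

Rod-side annular area A_ann = π/4 × (359² − 206²) = 67890 mm^2
Retraction: pressure acts on the annular area.
P = F / A = 2230 kN / A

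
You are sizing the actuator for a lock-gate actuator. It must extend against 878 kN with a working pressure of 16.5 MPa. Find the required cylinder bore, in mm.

D ≈ 260 mm

Extension force acts on the full piston face: F = P × (π/4)D².
D = √(4F / (πP)) = √(4 × 878 kN / (π × 16.5 MPa))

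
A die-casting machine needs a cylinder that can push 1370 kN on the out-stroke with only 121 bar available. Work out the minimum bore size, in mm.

D ≈ 380 mm

Extension force acts on the full piston face: F = P × (π/4)D².
D = √(4F / (πP)) = √(4 × 1370 kN / (π × 121 bar))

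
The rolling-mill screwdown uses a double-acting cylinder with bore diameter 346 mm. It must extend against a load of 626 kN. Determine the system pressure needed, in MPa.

P ≈ 6.66 MPa

Cap-side area A_cap = π/4 × (346 mm)² = 94020 mm^2
P = F / A = 626 kN / A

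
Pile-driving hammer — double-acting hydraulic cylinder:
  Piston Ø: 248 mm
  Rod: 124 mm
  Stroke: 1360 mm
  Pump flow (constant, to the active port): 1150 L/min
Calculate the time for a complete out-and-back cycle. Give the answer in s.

Cap-side area A_cap = π/4 × (248 mm)² = 48310 mm^2
Rod-side annular area A_ann = π/4 × (248² − 124²) = 36230 mm^2
t_ext = A_cap·L/Q = 3.428 s
t_ret = A_ann·L/Q = 2.571 s
t_cycle = t_ext + t_ret

t ≈ 6.00 s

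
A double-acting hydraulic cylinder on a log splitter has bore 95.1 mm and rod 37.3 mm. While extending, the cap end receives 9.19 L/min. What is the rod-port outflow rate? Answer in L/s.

Cap-side area A_cap = π/4 × (95.1 mm)² = 7103 mm^2
Rod-side annular area A_ann = π/4 × (95.1² − 37.3²) = 6010 mm^2
Piston speed v = Q_in/A_cap; rod-end outflow Q_out = v × A_ann = Q_in × A_ann/A_cap.

Q_out ≈ 0.130 L/s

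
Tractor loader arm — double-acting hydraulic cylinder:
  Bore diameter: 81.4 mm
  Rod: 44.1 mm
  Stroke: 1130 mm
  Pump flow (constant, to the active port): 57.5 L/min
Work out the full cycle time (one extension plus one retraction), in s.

Cap-side area A_cap = π/4 × (81.4 mm)² = 5204 mm^2
Rod-side annular area A_ann = π/4 × (81.4² − 44.1²) = 3677 mm^2
t_ext = A_cap·L/Q = 6.136 s
t_ret = A_ann·L/Q = 4.335 s
t_cycle = t_ext + t_ret

t ≈ 10.5 s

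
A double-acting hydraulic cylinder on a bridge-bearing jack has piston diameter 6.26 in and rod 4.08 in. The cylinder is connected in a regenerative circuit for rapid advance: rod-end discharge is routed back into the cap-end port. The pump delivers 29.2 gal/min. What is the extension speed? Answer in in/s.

In regeneration the rod-end outflow joins the pump flow into the cap end, so the net volume the pump must supply per unit advance equals the rod cross-section area.
Rod cross-section A_rod = π/4 × (4.08 in)² = 13.07 in^2
v = Q_pump / A_rod

v ≈ 8.60 in/s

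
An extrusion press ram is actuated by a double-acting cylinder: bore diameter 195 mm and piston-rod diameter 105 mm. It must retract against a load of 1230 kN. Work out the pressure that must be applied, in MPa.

Rod-side annular area A_ann = π/4 × (195² − 105²) = 21210 mm^2
Retraction: pressure acts on the annular area.
P = F / A = 1230 kN / A

P ≈ 58.0 MPa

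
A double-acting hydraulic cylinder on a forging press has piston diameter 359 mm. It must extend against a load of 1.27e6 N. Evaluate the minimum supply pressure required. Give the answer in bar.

P ≈ 125 bar

Cap-side area A_cap = π/4 × (359 mm)² = 1.012e5 mm^2
P = F / A = 1.27e6 N / A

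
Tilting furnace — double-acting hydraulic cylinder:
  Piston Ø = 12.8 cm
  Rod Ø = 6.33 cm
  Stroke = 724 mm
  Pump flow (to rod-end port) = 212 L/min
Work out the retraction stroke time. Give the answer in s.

t ≈ 1.99 s

Rod-side annular area A_ann = π/4 × (12.8² − 6.33²) = 97.21 cm^2
Swept volume V = A × L; t = V / Q = A·L / Q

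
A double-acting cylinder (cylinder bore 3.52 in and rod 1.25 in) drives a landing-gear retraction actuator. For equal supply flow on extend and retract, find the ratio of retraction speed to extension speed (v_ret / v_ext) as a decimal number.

Cap-side area A_cap = π/4 × (3.52 in)² = 9.731 in^2
Rod-side annular area A_ann = π/4 × (3.52² − 1.25²) = 8.504 in^2
For equal Q, v ∝ 1/A, so v_ret/v_ext = A_cap/A_ann.

v_ret/v_ext ≈ 1.14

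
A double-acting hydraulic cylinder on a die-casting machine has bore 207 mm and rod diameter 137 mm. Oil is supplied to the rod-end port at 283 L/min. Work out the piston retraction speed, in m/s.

v ≈ 0.249 m/s

Rod-side annular area A_ann = π/4 × (207² − 137²) = 18910 mm^2
Flow into the rod-end port fills the annular volume.
v = Q / A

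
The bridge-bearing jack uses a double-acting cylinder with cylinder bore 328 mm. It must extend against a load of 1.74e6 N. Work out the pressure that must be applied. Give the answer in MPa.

P ≈ 20.6 MPa

Cap-side area A_cap = π/4 × (328 mm)² = 84500 mm^2
P = F / A = 1.74e6 N / A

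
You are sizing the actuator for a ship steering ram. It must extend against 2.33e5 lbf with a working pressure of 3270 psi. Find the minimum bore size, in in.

D ≈ 9.52 in

Extension force acts on the full piston face: F = P × (π/4)D².
D = √(4F / (πP)) = √(4 × 2.33e5 lbf / (π × 3270 psi))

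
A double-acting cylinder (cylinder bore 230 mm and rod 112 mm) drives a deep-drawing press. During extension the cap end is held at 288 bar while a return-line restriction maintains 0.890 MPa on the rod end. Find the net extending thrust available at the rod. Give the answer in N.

Cap-side area A_cap = π/4 × (230 mm)² = 41550 mm^2
Rod-side annular area A_ann = π/4 × (230² − 112²) = 31700 mm^2
Net thrust = P_cap·A_cap − P_rod·A_ann = 1.197e6 N − 28210 N

F ≈ 1.17e6 N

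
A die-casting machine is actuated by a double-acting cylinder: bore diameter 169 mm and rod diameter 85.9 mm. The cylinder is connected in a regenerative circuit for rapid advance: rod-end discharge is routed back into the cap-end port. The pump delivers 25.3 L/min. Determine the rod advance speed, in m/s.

In regeneration the rod-end outflow joins the pump flow into the cap end, so the net volume the pump must supply per unit advance equals the rod cross-section area.
Rod cross-section A_rod = π/4 × (85.9 mm)² = 5795 mm^2
v = Q_pump / A_rod

v ≈ 0.0728 m/s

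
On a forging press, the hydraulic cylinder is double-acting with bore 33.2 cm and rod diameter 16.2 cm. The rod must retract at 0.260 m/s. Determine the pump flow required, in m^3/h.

Rod-side annular area A_ann = π/4 × (33.2² − 16.2²) = 659.6 cm^2
Q = A × v

Q ≈ 61.7 m^3/h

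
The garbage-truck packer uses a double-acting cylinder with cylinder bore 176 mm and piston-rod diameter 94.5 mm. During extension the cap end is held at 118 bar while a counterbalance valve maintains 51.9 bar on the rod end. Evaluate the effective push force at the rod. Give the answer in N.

Cap-side area A_cap = π/4 × (176 mm)² = 24330 mm^2
Rod-side annular area A_ann = π/4 × (176² − 94.5²) = 17310 mm^2
Net thrust = P_cap·A_cap − P_rod·A_ann = 2.871e5 N − 89860 N

F ≈ 1.97e5 N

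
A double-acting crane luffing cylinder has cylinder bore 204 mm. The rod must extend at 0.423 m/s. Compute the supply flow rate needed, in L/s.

Cap-side area A_cap = π/4 × (204 mm)² = 32690 mm^2
Q = A × v

Q ≈ 13.8 L/s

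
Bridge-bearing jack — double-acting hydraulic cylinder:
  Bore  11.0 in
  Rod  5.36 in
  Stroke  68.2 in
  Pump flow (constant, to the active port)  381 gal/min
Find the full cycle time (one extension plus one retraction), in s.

t ≈ 7.79 s

Cap-side area A_cap = π/4 × (11.0 in)² = 95.03 in^2
Rod-side annular area A_ann = π/4 × (11.0² − 5.36²) = 72.47 in^2
t_ext = A_cap·L/Q = 4.418 s
t_ret = A_ann·L/Q = 3.369 s
t_cycle = t_ext + t_ret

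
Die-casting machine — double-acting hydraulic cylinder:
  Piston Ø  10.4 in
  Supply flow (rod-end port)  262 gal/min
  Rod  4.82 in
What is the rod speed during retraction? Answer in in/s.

Rod-side annular area A_ann = π/4 × (10.4² − 4.82²) = 66.70 in^2
Flow into the rod-end port fills the annular volume.
v = Q / A

v ≈ 15.1 in/s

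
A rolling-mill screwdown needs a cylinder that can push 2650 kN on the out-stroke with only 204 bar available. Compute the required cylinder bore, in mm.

Extension force acts on the full piston face: F = P × (π/4)D².
D = √(4F / (πP)) = √(4 × 2650 kN / (π × 204 bar))

D ≈ 407 mm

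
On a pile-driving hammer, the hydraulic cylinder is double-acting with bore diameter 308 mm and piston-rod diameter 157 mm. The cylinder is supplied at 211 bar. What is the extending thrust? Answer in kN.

Cap-side area A_cap = π/4 × (308 mm)² = 74510 mm^2
F = P × A_cap = 211 bar × A_cap

F ≈ 1570 kN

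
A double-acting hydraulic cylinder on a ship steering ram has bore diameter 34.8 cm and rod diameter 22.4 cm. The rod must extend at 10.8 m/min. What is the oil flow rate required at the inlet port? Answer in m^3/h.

Cap-side area A_cap = π/4 × (34.8 cm)² = 951.1 cm^2
Q = A × v

Q ≈ 61.6 m^3/h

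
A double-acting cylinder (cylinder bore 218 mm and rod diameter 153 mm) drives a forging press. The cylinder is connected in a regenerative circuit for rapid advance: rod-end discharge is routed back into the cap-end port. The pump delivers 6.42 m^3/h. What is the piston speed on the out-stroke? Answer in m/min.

v ≈ 5.82 m/min

In regeneration the rod-end outflow joins the pump flow into the cap end, so the net volume the pump must supply per unit advance equals the rod cross-section area.
Rod cross-section A_rod = π/4 × (153 mm)² = 18390 mm^2
v = Q_pump / A_rod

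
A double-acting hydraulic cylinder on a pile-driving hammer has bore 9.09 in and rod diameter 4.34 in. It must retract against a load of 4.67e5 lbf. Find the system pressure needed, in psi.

P ≈ 9320 psi

Rod-side annular area A_ann = π/4 × (9.09² − 4.34²) = 50.10 in^2
Retraction: pressure acts on the annular area.
P = F / A = 4.67e5 lbf / A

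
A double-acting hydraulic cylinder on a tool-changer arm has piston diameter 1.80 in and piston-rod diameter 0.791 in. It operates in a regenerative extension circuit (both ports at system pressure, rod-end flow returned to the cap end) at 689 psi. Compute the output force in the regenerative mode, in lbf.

F ≈ 339 lbf

With equal pressure on both faces, forces on the annular region cancel; the net push is pressure × rod cross-section.
Rod cross-section A_rod = π/4 × (0.791 in)² = 0.4914 in^2
F = P × A_rod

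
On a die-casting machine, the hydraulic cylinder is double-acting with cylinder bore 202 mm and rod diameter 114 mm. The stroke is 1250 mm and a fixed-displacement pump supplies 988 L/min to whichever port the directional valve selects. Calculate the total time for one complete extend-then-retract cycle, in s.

t ≈ 4.09 s

Cap-side area A_cap = π/4 × (202 mm)² = 32050 mm^2
Rod-side annular area A_ann = π/4 × (202² − 114²) = 21840 mm^2
t_ext = A_cap·L/Q = 2.433 s
t_ret = A_ann·L/Q = 1.658 s
t_cycle = t_ext + t_ret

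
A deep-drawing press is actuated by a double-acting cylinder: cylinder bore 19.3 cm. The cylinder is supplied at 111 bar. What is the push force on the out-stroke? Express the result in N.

Cap-side area A_cap = π/4 × (19.3 cm)² = 292.6 cm^2
F = P × A_cap = 111 bar × A_cap

F ≈ 3.25e5 N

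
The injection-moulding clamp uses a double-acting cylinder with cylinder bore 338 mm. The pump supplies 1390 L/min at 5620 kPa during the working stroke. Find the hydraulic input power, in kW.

W ≈ 130 kW

Hydraulic power = P × Q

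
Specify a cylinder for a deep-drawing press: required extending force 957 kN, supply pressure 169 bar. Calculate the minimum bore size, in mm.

Extension force acts on the full piston face: F = P × (π/4)D².
D = √(4F / (πP)) = √(4 × 957 kN / (π × 169 bar))

D ≈ 269 mm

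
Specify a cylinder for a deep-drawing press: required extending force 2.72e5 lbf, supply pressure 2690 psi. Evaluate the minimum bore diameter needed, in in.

Extension force acts on the full piston face: F = P × (π/4)D².
D = √(4F / (πP)) = √(4 × 2.72e5 lbf / (π × 2690 psi))

D ≈ 11.3 in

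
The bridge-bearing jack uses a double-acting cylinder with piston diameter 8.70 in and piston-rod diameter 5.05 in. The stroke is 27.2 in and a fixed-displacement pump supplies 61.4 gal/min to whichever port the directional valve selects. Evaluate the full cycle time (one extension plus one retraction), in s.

t ≈ 11.4 s

Cap-side area A_cap = π/4 × (8.70 in)² = 59.45 in^2
Rod-side annular area A_ann = π/4 × (8.70² − 5.05²) = 39.42 in^2
t_ext = A_cap·L/Q = 6.840 s
t_ret = A_ann·L/Q = 4.536 s
t_cycle = t_ext + t_ret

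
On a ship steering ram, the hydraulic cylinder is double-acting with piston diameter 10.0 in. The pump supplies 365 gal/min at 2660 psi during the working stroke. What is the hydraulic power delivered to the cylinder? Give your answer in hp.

Hydraulic power = P × Q

W ≈ 566 hp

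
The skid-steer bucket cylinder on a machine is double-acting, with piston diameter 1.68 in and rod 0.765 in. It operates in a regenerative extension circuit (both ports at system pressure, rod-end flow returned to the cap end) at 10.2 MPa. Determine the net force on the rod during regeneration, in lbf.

F ≈ 680 lbf

With equal pressure on both faces, forces on the annular region cancel; the net push is pressure × rod cross-section.
Rod cross-section A_rod = π/4 × (0.765 in)² = 0.4596 in^2
F = P × A_rod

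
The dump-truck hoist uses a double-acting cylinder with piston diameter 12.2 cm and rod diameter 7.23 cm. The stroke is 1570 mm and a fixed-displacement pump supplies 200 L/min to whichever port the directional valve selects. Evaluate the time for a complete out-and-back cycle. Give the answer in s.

Cap-side area A_cap = π/4 × (12.2 cm)² = 116.9 cm^2
Rod-side annular area A_ann = π/4 × (12.2² − 7.23²) = 75.84 cm^2
t_ext = A_cap·L/Q = 5.506 s
t_ret = A_ann·L/Q = 3.572 s
t_cycle = t_ext + t_ret

t ≈ 9.08 s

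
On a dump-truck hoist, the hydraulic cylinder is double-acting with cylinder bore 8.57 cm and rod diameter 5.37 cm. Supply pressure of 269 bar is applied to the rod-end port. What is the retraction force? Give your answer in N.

F ≈ 94200 N

Rod-side annular area A_ann = π/4 × (8.57² − 5.37²) = 35.04 cm^2
On retraction the pressure acts on the annular area (bore minus rod).
F = P × A_ann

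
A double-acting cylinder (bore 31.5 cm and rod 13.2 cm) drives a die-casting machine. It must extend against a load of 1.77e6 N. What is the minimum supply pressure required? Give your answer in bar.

Cap-side area A_cap = π/4 × (31.5 cm)² = 779.3 cm^2
P = F / A = 1.77e6 N / A

P ≈ 227 bar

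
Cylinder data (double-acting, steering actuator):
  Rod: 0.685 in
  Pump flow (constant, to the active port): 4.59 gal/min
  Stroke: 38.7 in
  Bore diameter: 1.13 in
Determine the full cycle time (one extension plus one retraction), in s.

Cap-side area A_cap = π/4 × (1.13 in)² = 1.003 in^2
Rod-side annular area A_ann = π/4 × (1.13² − 0.685²) = 0.6343 in^2
t_ext = A_cap·L/Q = 2.196 s
t_ret = A_ann·L/Q = 1.389 s
t_cycle = t_ext + t_ret

t ≈ 3.59 s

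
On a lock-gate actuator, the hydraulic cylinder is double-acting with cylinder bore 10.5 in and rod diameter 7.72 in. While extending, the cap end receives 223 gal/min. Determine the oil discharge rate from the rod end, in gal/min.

Q_out ≈ 102 gal/min

Cap-side area A_cap = π/4 × (10.5 in)² = 86.59 in^2
Rod-side annular area A_ann = π/4 × (10.5² − 7.72²) = 39.78 in^2
Piston speed v = Q_in/A_cap; rod-end outflow Q_out = v × A_ann = Q_in × A_ann/A_cap.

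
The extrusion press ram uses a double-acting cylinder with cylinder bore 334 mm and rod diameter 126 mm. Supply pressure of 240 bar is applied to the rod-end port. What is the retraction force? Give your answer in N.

Rod-side annular area A_ann = π/4 × (334² − 126²) = 75150 mm^2
On retraction the pressure acts on the annular area (bore minus rod).
F = P × A_ann

F ≈ 1.80e6 N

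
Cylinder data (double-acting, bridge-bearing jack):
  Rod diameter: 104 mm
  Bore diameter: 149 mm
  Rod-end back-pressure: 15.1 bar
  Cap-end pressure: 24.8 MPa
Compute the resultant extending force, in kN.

F ≈ 419 kN

Cap-side area A_cap = π/4 × (149 mm)² = 17440 mm^2
Rod-side annular area A_ann = π/4 × (149² − 104²) = 8942 mm^2
Net thrust = P_cap·A_cap − P_rod·A_ann = 432.4 kN − 13.50 kN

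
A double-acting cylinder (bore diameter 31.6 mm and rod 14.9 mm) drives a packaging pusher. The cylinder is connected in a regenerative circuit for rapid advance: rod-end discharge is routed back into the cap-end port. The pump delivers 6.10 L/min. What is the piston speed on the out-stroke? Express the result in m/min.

In regeneration the rod-end outflow joins the pump flow into the cap end, so the net volume the pump must supply per unit advance equals the rod cross-section area.
Rod cross-section A_rod = π/4 × (14.9 mm)² = 174.4 mm^2
v = Q_pump / A_rod

v ≈ 35.0 m/min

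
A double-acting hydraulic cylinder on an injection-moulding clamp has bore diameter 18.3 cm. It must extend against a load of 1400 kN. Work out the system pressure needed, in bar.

P ≈ 532 bar

Cap-side area A_cap = π/4 × (18.3 cm)² = 263.0 cm^2
P = F / A = 1400 kN / A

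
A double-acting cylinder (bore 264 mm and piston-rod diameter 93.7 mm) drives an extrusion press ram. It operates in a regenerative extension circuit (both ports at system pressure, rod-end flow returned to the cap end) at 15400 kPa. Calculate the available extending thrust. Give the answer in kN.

F ≈ 106 kN

With equal pressure on both faces, forces on the annular region cancel; the net push is pressure × rod cross-section.
Rod cross-section A_rod = π/4 × (93.7 mm)² = 6896 mm^2
F = P × A_rod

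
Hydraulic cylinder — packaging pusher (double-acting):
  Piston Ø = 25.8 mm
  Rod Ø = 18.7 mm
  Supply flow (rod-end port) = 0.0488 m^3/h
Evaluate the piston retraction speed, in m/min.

v ≈ 3.28 m/min

Rod-side annular area A_ann = π/4 × (25.8² − 18.7²) = 248.1 mm^2
Flow into the rod-end port fills the annular volume.
v = Q / A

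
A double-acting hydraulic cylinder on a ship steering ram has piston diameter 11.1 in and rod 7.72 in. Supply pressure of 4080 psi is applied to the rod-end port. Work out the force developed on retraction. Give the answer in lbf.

Rod-side annular area A_ann = π/4 × (11.1² − 7.72²) = 49.96 in^2
On retraction the pressure acts on the annular area (bore minus rod).
F = P × A_ann

F ≈ 2.04e5 lbf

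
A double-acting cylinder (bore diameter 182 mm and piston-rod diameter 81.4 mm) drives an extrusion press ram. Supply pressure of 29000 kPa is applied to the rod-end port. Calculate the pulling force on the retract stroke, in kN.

F ≈ 604 kN

Rod-side annular area A_ann = π/4 × (182² − 81.4²) = 20810 mm^2
On retraction the pressure acts on the annular area (bore minus rod).
F = P × A_ann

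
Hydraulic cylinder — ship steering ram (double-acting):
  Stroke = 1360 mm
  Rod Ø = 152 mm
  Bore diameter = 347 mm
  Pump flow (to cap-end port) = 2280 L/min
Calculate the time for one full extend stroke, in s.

Cap-side area A_cap = π/4 × (347 mm)² = 94570 mm^2
Swept volume V = A × L; t = V / Q = A·L / Q

t ≈ 3.38 s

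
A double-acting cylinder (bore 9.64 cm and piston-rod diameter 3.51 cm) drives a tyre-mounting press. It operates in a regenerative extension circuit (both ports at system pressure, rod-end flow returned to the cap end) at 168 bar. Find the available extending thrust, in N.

F ≈ 16300 N

With equal pressure on both faces, forces on the annular region cancel; the net push is pressure × rod cross-section.
Rod cross-section A_rod = π/4 × (3.51 cm)² = 9.676 cm^2
F = P × A_rod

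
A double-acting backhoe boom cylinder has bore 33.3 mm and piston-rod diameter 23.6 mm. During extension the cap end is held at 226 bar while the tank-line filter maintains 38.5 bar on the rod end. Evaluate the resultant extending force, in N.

Cap-side area A_cap = π/4 × (33.3 mm)² = 870.9 mm^2
Rod-side annular area A_ann = π/4 × (33.3² − 23.6²) = 433.5 mm^2
Net thrust = P_cap·A_cap − P_rod·A_ann = 19680 N − 1669 N

F ≈ 18000 N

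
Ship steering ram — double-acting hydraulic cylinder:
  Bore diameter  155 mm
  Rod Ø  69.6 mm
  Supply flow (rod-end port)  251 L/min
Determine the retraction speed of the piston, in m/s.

Rod-side annular area A_ann = π/4 × (155² − 69.6²) = 15060 mm^2
Flow into the rod-end port fills the annular volume.
v = Q / A

v ≈ 0.278 m/s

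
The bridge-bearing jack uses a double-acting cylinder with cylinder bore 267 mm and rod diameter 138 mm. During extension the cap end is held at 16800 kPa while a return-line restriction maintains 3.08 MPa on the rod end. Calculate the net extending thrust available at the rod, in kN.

F ≈ 814 kN

Cap-side area A_cap = π/4 × (267 mm)² = 55990 mm^2
Rod-side annular area A_ann = π/4 × (267² − 138²) = 41030 mm^2
Net thrust = P_cap·A_cap − P_rod·A_ann = 940.6 kN − 126.4 kN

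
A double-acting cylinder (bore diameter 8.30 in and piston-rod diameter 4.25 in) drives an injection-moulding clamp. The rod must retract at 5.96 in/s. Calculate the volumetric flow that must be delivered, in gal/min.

Rod-side annular area A_ann = π/4 × (8.30² − 4.25²) = 39.92 in^2
Q = A × v

Q ≈ 61.8 gal/min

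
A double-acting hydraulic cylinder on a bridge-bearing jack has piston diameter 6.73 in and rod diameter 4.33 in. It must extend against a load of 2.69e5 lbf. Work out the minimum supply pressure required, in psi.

P ≈ 7560 psi

Cap-side area A_cap = π/4 × (6.73 in)² = 35.57 in^2
P = F / A = 2.69e5 lbf / A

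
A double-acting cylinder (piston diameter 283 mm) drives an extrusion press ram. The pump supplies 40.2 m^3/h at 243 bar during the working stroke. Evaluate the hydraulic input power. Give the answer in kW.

W ≈ 271 kW

Hydraulic power = P × Q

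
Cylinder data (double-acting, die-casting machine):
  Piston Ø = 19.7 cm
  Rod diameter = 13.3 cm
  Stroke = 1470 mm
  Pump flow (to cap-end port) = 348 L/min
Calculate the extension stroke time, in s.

t ≈ 7.73 s

Cap-side area A_cap = π/4 × (19.7 cm)² = 304.8 cm^2
Swept volume V = A × L; t = V / Q = A·L / Q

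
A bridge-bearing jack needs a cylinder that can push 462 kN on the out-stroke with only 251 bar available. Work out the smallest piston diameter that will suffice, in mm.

D ≈ 153 mm

Extension force acts on the full piston face: F = P × (π/4)D².
D = √(4F / (πP)) = √(4 × 462 kN / (π × 251 bar))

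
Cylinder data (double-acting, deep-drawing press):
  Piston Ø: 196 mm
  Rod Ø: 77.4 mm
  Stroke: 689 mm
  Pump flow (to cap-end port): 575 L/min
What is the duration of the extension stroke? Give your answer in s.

t ≈ 2.17 s

Cap-side area A_cap = π/4 × (196 mm)² = 30170 mm^2
Swept volume V = A × L; t = V / Q = A·L / Q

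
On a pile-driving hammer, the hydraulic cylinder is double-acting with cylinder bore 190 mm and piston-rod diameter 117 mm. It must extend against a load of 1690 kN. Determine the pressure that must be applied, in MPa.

Cap-side area A_cap = π/4 × (190 mm)² = 28350 mm^2
P = F / A = 1690 kN / A

P ≈ 59.6 MPa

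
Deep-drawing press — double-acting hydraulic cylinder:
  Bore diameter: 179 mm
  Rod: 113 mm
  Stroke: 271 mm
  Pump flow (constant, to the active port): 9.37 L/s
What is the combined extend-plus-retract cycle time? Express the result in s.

t ≈ 1.17 s

Cap-side area A_cap = π/4 × (179 mm)² = 25160 mm^2
Rod-side annular area A_ann = π/4 × (179² − 113²) = 15140 mm^2
t_ext = A_cap·L/Q = 0.7278 s
t_ret = A_ann·L/Q = 0.4378 s
t_cycle = t_ext + t_ret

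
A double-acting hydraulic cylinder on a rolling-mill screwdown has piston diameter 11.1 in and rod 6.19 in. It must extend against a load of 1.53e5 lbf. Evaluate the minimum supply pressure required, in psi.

Cap-side area A_cap = π/4 × (11.1 in)² = 96.77 in^2
P = F / A = 1.53e5 lbf / A

P ≈ 1580 psi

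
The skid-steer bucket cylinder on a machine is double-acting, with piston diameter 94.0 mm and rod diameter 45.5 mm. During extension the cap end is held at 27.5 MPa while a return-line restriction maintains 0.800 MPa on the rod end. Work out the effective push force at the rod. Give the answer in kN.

F ≈ 187 kN

Cap-side area A_cap = π/4 × (94.0 mm)² = 6940 mm^2
Rod-side annular area A_ann = π/4 × (94.0² − 45.5²) = 5314 mm^2
Net thrust = P_cap·A_cap − P_rod·A_ann = 190.8 kN − 4.251 kN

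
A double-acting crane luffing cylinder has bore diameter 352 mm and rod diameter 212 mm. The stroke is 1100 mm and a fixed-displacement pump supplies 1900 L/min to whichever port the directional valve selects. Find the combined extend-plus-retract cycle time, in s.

Cap-side area A_cap = π/4 × (352 mm)² = 97310 mm^2
Rod-side annular area A_ann = π/4 × (352² − 212²) = 62020 mm^2
t_ext = A_cap·L/Q = 3.380 s
t_ret = A_ann·L/Q = 2.154 s
t_cycle = t_ext + t_ret

t ≈ 5.53 s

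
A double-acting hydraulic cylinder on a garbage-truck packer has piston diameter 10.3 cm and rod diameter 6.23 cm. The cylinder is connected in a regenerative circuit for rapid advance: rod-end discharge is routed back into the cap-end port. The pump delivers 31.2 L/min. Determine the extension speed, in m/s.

In regeneration the rod-end outflow joins the pump flow into the cap end, so the net volume the pump must supply per unit advance equals the rod cross-section area.
Rod cross-section A_rod = π/4 × (6.23 cm)² = 30.48 cm^2
v = Q_pump / A_rod

v ≈ 0.171 m/s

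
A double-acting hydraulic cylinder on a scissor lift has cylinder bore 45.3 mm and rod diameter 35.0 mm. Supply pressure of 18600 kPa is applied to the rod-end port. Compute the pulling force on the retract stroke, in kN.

Rod-side annular area A_ann = π/4 × (45.3² − 35.0²) = 649.6 mm^2
On retraction the pressure acts on the annular area (bore minus rod).
F = P × A_ann

F ≈ 12.1 kN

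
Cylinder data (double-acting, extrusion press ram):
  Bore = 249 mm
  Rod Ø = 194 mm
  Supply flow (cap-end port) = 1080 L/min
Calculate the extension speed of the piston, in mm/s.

v ≈ 370 mm/s

Cap-side area A_cap = π/4 × (249 mm)² = 48700 mm^2
v = Q / A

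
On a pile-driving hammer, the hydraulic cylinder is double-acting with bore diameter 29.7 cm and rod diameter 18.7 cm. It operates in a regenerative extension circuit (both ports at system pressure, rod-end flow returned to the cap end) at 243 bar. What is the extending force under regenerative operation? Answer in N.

With equal pressure on both faces, forces on the annular region cancel; the net push is pressure × rod cross-section.
Rod cross-section A_rod = π/4 × (18.7 cm)² = 274.6 cm^2
F = P × A_rod

F ≈ 6.67e5 N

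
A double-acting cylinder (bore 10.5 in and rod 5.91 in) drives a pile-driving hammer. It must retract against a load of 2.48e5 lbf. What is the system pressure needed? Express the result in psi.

P ≈ 4190 psi

Rod-side annular area A_ann = π/4 × (10.5² − 5.91²) = 59.16 in^2
Retraction: pressure acts on the annular area.
P = F / A = 2.48e5 lbf / A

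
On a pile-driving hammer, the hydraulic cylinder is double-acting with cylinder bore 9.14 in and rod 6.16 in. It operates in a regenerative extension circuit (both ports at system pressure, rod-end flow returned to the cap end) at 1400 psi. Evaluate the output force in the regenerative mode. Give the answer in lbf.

F ≈ 41700 lbf

With equal pressure on both faces, forces on the annular region cancel; the net push is pressure × rod cross-section.
Rod cross-section A_rod = π/4 × (6.16 in)² = 29.80 in^2
F = P × A_rod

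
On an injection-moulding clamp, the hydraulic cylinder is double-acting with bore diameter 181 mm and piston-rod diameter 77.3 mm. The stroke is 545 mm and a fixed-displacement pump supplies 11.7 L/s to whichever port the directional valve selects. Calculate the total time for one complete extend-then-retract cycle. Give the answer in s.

t ≈ 2.18 s

Cap-side area A_cap = π/4 × (181 mm)² = 25730 mm^2
Rod-side annular area A_ann = π/4 × (181² − 77.3²) = 21040 mm^2
t_ext = A_cap·L/Q = 1.199 s
t_ret = A_ann·L/Q = 0.9799 s
t_cycle = t_ext + t_ret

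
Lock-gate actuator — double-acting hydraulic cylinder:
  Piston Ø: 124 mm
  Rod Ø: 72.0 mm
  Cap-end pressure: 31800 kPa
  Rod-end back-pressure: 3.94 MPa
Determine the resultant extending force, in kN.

Cap-side area A_cap = π/4 × (124 mm)² = 12080 mm^2
Rod-side annular area A_ann = π/4 × (124² − 72.0²) = 8005 mm^2
Net thrust = P_cap·A_cap − P_rod·A_ann = 384.0 kN − 31.54 kN

F ≈ 352 kN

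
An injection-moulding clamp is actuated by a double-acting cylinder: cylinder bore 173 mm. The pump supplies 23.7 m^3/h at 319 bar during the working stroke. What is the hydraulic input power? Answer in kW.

Hydraulic power = P × Q

W ≈ 210 kW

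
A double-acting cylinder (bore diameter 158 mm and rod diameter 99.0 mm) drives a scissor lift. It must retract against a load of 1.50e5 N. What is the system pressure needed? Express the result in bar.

Rod-side annular area A_ann = π/4 × (158² − 99.0²) = 11910 mm^2
Retraction: pressure acts on the annular area.
P = F / A = 1.50e5 N / A

P ≈ 126 bar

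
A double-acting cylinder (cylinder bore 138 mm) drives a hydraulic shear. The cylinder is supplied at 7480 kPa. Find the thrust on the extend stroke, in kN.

F ≈ 112 kN

Cap-side area A_cap = π/4 × (138 mm)² = 14960 mm^2
F = P × A_cap = 7480 kPa × A_cap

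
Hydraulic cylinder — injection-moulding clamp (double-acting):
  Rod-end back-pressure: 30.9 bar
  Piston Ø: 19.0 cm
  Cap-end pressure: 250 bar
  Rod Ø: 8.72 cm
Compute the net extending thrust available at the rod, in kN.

F ≈ 640 kN

Cap-side area A_cap = π/4 × (19.0 cm)² = 283.5 cm^2
Rod-side annular area A_ann = π/4 × (19.0² − 8.72²) = 223.8 cm^2
Net thrust = P_cap·A_cap − P_rod·A_ann = 708.8 kN − 69.16 kN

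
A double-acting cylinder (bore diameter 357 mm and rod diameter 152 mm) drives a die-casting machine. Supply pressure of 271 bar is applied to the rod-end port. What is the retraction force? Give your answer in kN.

Rod-side annular area A_ann = π/4 × (357² − 152²) = 81950 mm^2
On retraction the pressure acts on the annular area (bore minus rod).
F = P × A_ann

F ≈ 2220 kN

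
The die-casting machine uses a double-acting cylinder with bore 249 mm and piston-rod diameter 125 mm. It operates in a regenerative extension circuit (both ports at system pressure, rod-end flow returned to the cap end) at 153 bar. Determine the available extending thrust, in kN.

With equal pressure on both faces, forces on the annular region cancel; the net push is pressure × rod cross-section.
Rod cross-section A_rod = π/4 × (125 mm)² = 12270 mm^2
F = P × A_rod

F ≈ 188 kN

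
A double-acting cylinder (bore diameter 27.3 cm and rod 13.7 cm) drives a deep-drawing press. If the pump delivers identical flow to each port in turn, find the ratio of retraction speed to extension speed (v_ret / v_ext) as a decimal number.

v_ret/v_ext ≈ 1.34

Cap-side area A_cap = π/4 × (27.3 cm)² = 585.3 cm^2
Rod-side annular area A_ann = π/4 × (27.3² − 13.7²) = 437.9 cm^2
For equal Q, v ∝ 1/A, so v_ret/v_ext = A_cap/A_ann.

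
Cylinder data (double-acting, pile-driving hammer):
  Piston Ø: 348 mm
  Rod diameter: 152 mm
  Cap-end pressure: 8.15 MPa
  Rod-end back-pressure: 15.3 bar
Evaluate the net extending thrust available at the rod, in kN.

F ≈ 657 kN

Cap-side area A_cap = π/4 × (348 mm)² = 95110 mm^2
Rod-side annular area A_ann = π/4 × (348² − 152²) = 76970 mm^2
Net thrust = P_cap·A_cap − P_rod·A_ann = 775.2 kN − 117.8 kN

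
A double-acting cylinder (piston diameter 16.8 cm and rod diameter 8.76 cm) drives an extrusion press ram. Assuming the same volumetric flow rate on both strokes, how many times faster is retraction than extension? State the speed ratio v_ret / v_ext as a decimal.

v_ret/v_ext ≈ 1.37

Cap-side area A_cap = π/4 × (16.8 cm)² = 221.7 cm^2
Rod-side annular area A_ann = π/4 × (16.8² − 8.76²) = 161.4 cm^2
For equal Q, v ∝ 1/A, so v_ret/v_ext = A_cap/A_ann.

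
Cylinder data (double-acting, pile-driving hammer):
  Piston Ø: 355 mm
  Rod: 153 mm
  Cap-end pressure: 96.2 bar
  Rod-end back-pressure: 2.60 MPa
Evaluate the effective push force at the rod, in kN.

F ≈ 743 kN

Cap-side area A_cap = π/4 × (355 mm)² = 98980 mm^2
Rod-side annular area A_ann = π/4 × (355² − 153²) = 80590 mm^2
Net thrust = P_cap·A_cap − P_rod·A_ann = 952.2 kN − 209.5 kN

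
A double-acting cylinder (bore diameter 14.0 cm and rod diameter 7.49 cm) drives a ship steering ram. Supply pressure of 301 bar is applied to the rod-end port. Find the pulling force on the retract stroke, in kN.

Rod-side annular area A_ann = π/4 × (14.0² − 7.49²) = 109.9 cm^2
On retraction the pressure acts on the annular area (bore minus rod).
F = P × A_ann

F ≈ 331 kN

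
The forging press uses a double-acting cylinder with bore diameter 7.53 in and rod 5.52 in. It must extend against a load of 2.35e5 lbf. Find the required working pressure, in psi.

P ≈ 5280 psi

Cap-side area A_cap = π/4 × (7.53 in)² = 44.53 in^2
P = F / A = 2.35e5 lbf / A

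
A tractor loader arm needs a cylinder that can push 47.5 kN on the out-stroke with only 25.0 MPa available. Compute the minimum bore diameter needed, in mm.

Extension force acts on the full piston face: F = P × (π/4)D².
D = √(4F / (πP)) = √(4 × 47.5 kN / (π × 25.0 MPa))

D ≈ 49.2 mm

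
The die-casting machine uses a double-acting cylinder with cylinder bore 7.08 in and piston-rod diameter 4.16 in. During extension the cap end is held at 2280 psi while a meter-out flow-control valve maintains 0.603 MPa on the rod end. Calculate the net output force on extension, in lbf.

Cap-side area A_cap = π/4 × (7.08 in)² = 39.37 in^2
Rod-side annular area A_ann = π/4 × (7.08² − 4.16²) = 25.78 in^2
Net thrust = P_cap·A_cap − P_rod·A_ann = 89760 lbf − 2254 lbf

F ≈ 87500 lbf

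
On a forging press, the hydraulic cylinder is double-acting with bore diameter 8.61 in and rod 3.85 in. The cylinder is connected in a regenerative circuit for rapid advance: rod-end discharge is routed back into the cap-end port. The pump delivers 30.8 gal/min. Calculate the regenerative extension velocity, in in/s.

In regeneration the rod-end outflow joins the pump flow into the cap end, so the net volume the pump must supply per unit advance equals the rod cross-section area.
Rod cross-section A_rod = π/4 × (3.85 in)² = 11.64 in^2
v = Q_pump / A_rod

v ≈ 10.2 in/s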